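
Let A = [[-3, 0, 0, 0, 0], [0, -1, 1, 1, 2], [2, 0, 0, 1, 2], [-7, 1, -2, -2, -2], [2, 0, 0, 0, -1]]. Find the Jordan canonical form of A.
The characteristic polynomial is det(xI - A) = (x + 1)^4(x + 3), so the eigenvalues are -3 (algebraic multiplicity 1), -1 (algebraic multiplicity 4).

For λ = -3: algebraic multiplicity 1 gives one 1×1 block.

For λ = -1: rank(A + I) = 3, rank((A + I)^2) = 2, rank((A + I)^3) = 1. The eigenspace has dimension 5 - 3 = 2, so there are 2 Jordan blocks; the rank sequence gives block sizes [3, 1].

Assembling the blocks gives the Jordan form J above.

J = [[-3, 0, 0, 0, 0], [0, -1, 1, 0, 0], [0, 0, -1, 1, 0], [0, 0, 0, -1, 0], [0, 0, 0, 0, -1]]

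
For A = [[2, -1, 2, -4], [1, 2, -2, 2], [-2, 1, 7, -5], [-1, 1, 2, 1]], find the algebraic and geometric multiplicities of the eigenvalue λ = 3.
algebraic multiplicity 4, geometric multiplicity 2

The characteristic polynomial is (x - 3)^4, so the factor x - 3 appears with exponent 4: the algebraic multiplicity is 4.

rank(A - 3I) = 2, so the eigenspace has dimension 4 - 2 = 2: the geometric multiplicity is 2.

Since 2 < 4, A is not diagonalizable.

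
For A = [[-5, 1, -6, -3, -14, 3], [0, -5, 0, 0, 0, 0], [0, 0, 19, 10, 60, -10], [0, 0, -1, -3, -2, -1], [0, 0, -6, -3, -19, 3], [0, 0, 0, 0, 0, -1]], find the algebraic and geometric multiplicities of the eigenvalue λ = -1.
The characteristic polynomial is (x + 1)^4(x + 5)^2, so the factor x + 1 appears with exponent 4: the algebraic multiplicity is 4.

rank(A + I) = 4, so the eigenspace has dimension 6 - 4 = 2: the geometric multiplicity is 2.

Since 2 < 4, A is not diagonalizable.

algebraic multiplicity 4, geometric multiplicity 2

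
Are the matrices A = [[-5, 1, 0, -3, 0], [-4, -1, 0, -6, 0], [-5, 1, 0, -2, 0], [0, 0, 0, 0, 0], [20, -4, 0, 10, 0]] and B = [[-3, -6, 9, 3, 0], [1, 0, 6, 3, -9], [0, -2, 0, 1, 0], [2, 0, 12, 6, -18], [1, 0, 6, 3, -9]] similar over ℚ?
Yes.

Two matrices over a field are similar if and only if they have the same invariant factors.

Both A and B have characteristic polynomial x^3(x + 3)^2 and minimal polynomial x^2(x + 3)^2. Computing further, both have invariant factors x, x^2(x + 3)^2. Hence A and B are similar.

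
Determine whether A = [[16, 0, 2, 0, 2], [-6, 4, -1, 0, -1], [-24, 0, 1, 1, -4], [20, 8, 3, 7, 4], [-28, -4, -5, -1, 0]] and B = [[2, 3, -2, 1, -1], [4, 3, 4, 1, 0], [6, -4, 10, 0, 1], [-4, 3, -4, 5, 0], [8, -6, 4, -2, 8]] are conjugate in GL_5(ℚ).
Two matrices over a field are similar if and only if they have the same invariant factors.

Both A and B have characteristic polynomial (x - 6)^4(x - 4) and minimal polynomial (x - 6)^2(x - 4). Computing further, both have invariant factors (x - 6)^2, (x - 6)^2(x - 4). Hence A and B are similar.

Yes.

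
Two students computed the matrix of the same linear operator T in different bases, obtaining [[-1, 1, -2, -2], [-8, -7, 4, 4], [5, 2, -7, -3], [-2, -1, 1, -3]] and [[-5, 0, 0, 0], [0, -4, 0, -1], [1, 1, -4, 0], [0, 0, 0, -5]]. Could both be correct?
Both have characteristic polynomial (x + 4)^2(x + 5)^2, but the minimal polynomial of A is (x + 4)^2(x + 5)^2 while the minimal polynomial of B is (x + 4)^2(x + 5). The minimal polynomial is a similarity invariant, so A and B are not similar.

No.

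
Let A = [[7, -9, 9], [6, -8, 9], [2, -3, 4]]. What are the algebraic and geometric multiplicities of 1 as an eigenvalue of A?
algebraic multiplicity 3, geometric multiplicity 2

The characteristic polynomial is (x - 1)^3, so the factor x - 1 appears with exponent 3: the algebraic multiplicity is 3.

rank(A - I) = 1, so the eigenspace has dimension 3 - 1 = 2: the geometric multiplicity is 2.

Since 2 < 3, A is not diagonalizable.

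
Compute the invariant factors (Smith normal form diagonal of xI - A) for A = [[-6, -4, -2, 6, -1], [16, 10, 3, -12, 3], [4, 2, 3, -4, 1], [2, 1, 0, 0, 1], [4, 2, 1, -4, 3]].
The Jordan structure of A has elementary divisors (x - 2)^3, (x - 2)^2. Arranging the block sizes at each eigenvalue in decreasing order and taking row products gives the invariant factors.

Invariant factors (smallest first, each dividing the next): (x - 2)^2, (x - 2)^3.

Check: the last factor (x - 2)^3 is the minimal polynomial, and the product (x - 2)^5 is the characteristic polynomial.

(x - 2)^2, (x - 2)^3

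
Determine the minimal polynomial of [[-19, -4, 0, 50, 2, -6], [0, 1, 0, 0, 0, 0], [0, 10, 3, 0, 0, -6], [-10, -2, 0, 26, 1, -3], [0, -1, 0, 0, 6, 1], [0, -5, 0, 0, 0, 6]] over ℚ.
The characteristic polynomial factors as (x - 6)^3(x - 3)(x - 1)^2. The minimal polynomial is ∏(x - λ)^{k_λ} where k_λ is the size of the largest Jordan block at λ.

For λ = 1: rank(A - I) = 4, and the largest Jordan block has size 1 (the smallest k with rank((A - I)^k) = rank((A - I)^(k+1))).
For λ = 3: rank(A - 3I) = 5, and the largest Jordan block has size 1 (the smallest k with rank((A - 3I)^k) = rank((A - 3I)^(k+1))).
For λ = 6: rank(A - 6I) = 5, and the largest Jordan block has size 3 (the smallest k with rank((A - 6I)^k) = rank((A - 6I)^(k+1))).

So m_A(x) = (x - 6)^3(x - 3)(x - 1).

m_A(x) = (x - 6)^3(x - 3)(x - 1)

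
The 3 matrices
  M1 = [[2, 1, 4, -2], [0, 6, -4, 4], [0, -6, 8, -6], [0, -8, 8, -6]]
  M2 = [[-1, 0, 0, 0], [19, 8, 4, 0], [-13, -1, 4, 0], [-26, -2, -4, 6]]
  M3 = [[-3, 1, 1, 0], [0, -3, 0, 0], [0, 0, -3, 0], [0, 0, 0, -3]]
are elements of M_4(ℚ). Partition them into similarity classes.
3 classes: {M1}, {M2}, {M3}

Characteristic polynomials: χ_{M1} = (x - 4)(x - 2)^3, χ_{M2} = (x - 6)^3(x + 1), χ_{M3} = (x + 3)^4.

{M1}: invariant factors x - 2, (x - 4)(x - 2)^2.

{M2}: invariant factors x - 6, (x - 6)^2(x + 1).

{M3}: invariant factors x + 3, x + 3, (x + 3)^2.

Matrices are similar if and only if their invariant-factor lists agree; the partition into similarity classes is {M1}, {M2}, {M3}.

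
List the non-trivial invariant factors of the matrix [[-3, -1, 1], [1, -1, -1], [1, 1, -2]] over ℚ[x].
The Jordan structure of A has elementary divisors (x + 2)^3. Arranging the block sizes at each eigenvalue in decreasing order and taking row products gives the invariant factors.

Invariant factors (smallest first, each dividing the next): (x + 2)^3.

Check: the last factor (x + 2)^3 is the minimal polynomial, and the product (x + 2)^3 is the characteristic polynomial.

(x + 2)^3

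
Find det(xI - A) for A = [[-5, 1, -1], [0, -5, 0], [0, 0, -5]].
xI - A = [[x + 5, -1, 1], [0, x + 5, 0], [0, 0, x + 5]].

Expanding det(xI - A) along the first row:
det(xI - A) = + (x + 5)·det([[x + 5, 0], [0, x + 5]]) - (-1)·det([[0, 0], [0, x + 5]]) + (1)·det([[0, x + 5], [0, 0]]).

Evaluating gives χ_A(x) = x^3 + 15x^2 + 75x + 125 = (x + 5)^3.

χ_A(x) = (x + 5)^3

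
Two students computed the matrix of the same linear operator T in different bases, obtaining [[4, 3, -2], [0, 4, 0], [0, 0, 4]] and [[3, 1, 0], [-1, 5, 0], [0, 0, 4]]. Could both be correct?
Two matrices over a field are similar if and only if they have the same invariant factors.

Both A and B have characteristic polynomial (x - 4)^3 and minimal polynomial (x - 4)^2. Computing further, both have invariant factors x - 4, (x - 4)^2. Hence A and B are similar.

Yes.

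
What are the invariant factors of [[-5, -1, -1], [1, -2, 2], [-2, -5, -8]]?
(x + 5)^3

The Jordan structure of A has elementary divisors (x + 5)^3. Arranging the block sizes at each eigenvalue in decreasing order and taking row products gives the invariant factors.

Invariant factors (smallest first, each dividing the next): (x + 5)^3.

Check: the last factor (x + 5)^3 is the minimal polynomial, and the product (x + 5)^3 is the characteristic polynomial.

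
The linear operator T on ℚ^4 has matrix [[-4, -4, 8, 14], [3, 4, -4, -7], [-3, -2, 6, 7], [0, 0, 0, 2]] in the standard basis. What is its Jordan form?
J = [[2, 1, 0, 0], [0, 2, 0, 0], [0, 0, 2, 0], [0, 0, 0, 2]]

The characteristic polynomial is det(xI - A) = (x - 2)^4, so the eigenvalues are 2 (algebraic multiplicity 4).

For λ = 2: rank(A - 2I) = 1, rank((A - 2I)^2) = 0. The eigenspace has dimension 4 - 1 = 3, so there are 3 Jordan blocks; the rank sequence gives block sizes [2, 1, 1].

Assembling the blocks gives the Jordan form J above.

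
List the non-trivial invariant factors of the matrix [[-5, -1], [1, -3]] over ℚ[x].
The Jordan structure of A has elementary divisors (x + 4)^2. Arranging the block sizes at each eigenvalue in decreasing order and taking row products gives the invariant factors.

Invariant factors (smallest first, each dividing the next): (x + 4)^2.

Check: the last factor (x + 4)^2 is the minimal polynomial, and the product (x + 4)^2 is the characteristic polynomial.

(x + 4)^2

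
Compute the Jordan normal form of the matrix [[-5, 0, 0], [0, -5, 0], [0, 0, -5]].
The characteristic polynomial is det(xI - A) = (x + 5)^3, so the eigenvalues are -5 (algebraic multiplicity 3).

For λ = -5: rank(A + 5I) = 0. The eigenspace has dimension 3 - 0 = 3, so there are 3 Jordan blocks; the rank sequence gives block sizes [1, 1, 1].

Assembling the blocks gives the Jordan form J above.

J = [[-5, 0, 0], [0, -5, 0], [0, 0, -5]]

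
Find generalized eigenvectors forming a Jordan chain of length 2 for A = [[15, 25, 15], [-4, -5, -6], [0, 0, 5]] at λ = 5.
v_1 = [[-7, 3, 0]]^T, v_2 = [[5, -2, 0]]^T

We seek v_1 ∈ ker((A - 5I)^2) \ ker(A - 5I), then set v_{i+1} = (A - 5I) v_i.

One such chain is v_1 = [[-7, 3, 0]]^T, v_2 = [[5, -2, 0]]^T. Check: (A - 5I) v_2 = [[0, 0, 0]]^T = 0.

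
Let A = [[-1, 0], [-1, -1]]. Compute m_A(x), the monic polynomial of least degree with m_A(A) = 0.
m_A(x) = (x + 1)^2

The characteristic polynomial factors as (x + 1)^2. The minimal polynomial is ∏(x - λ)^{k_λ} where k_λ is the size of the largest Jordan block at λ.

For λ = -1: rank(A + I) = 1, and the largest Jordan block has size 2 (the smallest k with rank((A + I)^k) = rank((A + I)^(k+1))).

So m_A(x) = (x + 1)^2.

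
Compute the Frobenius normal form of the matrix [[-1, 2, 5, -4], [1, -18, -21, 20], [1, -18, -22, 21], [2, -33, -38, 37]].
The invariant factors of A (the non-unit diagonal entries of the Smith normal form of xI - A over ℚ[x]) are (x - 2)(x + 2)^3, each dividing the next. The characteristic polynomial is their product, (x - 2)(x + 2)^3.

The rational canonical form is the block-diagonal matrix of companion matrices C(f_i):
R = [[0, 0, 0, 16], [1, 0, 0, 16], [0, 1, 0, 0], [0, 0, 1, -4]].

R = [[0, 0, 0, 16], [1, 0, 0, 16], [0, 1, 0, 0], [0, 0, 1, -4]]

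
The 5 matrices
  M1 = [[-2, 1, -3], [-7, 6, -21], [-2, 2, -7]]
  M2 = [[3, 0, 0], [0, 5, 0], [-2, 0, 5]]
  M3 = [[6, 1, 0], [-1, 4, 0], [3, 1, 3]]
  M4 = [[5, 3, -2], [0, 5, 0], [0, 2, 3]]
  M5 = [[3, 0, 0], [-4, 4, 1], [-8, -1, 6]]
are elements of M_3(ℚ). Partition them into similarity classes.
Characteristic polynomials: χ_{M1} = (x + 1)^3, χ_{M2} = (x - 5)^2(x - 3), χ_{M3} = (x - 5)^2(x - 3), χ_{M4} = (x - 5)^2(x - 3), χ_{M5} = (x - 5)^2(x - 3).

{M1}: invariant factors x + 1, (x + 1)^2.

{M2}: invariant factors x - 5, (x - 5)(x - 3).

{M3, M4, M5}: invariant factors (x - 5)^2(x - 3).

Matrices are similar if and only if their invariant-factor lists agree; the partition into similarity classes is {M1}, {M2}, {M3, M4, M5}.

3 classes: {M1}, {M2}, {M3, M4, M5}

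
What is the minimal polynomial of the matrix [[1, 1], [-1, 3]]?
m_A(x) = (x - 2)^2

The characteristic polynomial factors as (x - 2)^2. The minimal polynomial is ∏(x - λ)^{k_λ} where k_λ is the size of the largest Jordan block at λ.

For λ = 2: rank(A - 2I) = 1, and the largest Jordan block has size 2 (the smallest k with rank((A - 2I)^k) = rank((A - 2I)^(k+1))).

So m_A(x) = (x - 2)^2.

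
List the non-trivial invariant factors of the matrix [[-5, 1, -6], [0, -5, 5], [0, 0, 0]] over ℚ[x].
x(x + 5)^2

The Jordan structure of A has elementary divisors (x + 5)^2, x. Arranging the block sizes at each eigenvalue in decreasing order and taking row products gives the invariant factors.

Invariant factors (smallest first, each dividing the next): x(x + 5)^2.

Check: the last factor x(x + 5)^2 is the minimal polynomial, and the product x(x + 5)^2 is the characteristic polynomial.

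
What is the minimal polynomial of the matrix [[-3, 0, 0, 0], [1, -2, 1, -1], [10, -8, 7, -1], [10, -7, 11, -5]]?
m_A(x) = (x - 6)(x + 3)^3

The characteristic polynomial factors as (x - 6)(x + 3)^3. The minimal polynomial is ∏(x - λ)^{k_λ} where k_λ is the size of the largest Jordan block at λ.

For λ = -3: rank(A + 3I) = 3, and the largest Jordan block has size 3 (the smallest k with rank((A + 3I)^k) = rank((A + 3I)^(k+1))).
For λ = 6: rank(A - 6I) = 3, and the largest Jordan block has size 1 (the smallest k with rank((A - 6I)^k) = rank((A - 6I)^(k+1))).

So m_A(x) = (x - 6)(x + 3)^3.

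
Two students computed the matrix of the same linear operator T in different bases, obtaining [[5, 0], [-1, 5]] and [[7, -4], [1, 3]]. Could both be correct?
Two matrices over a field are similar if and only if they have the same invariant factors.

Both A and B have characteristic polynomial (x - 5)^2 and minimal polynomial (x - 5)^2. Computing further, both have invariant factors (x - 5)^2. Hence A and B are similar.

Yes.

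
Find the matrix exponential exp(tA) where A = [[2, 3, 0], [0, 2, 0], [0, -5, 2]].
e^{tA} = [[e^{2*t}, 3*t*e^{2*t}, 0], [0, e^{2*t}, 0], [0, -5*t*e^{2*t}, e^{2*t}]]

A has Jordan form J = [[2, 1, 0], [0, 2, 0], [0, 0, 2]] with A = PJP^{-1}, so e^{tA} = P e^{tJ} P^{-1}.

For a Jordan block J_k(λ), e^{tJ_k(λ)} = e^{λt} · (I + tN + t^2 N^2/2! + ... + t^{k-1} N^{k-1}/(k-1)!) where N is the nilpotent superdiagonal part.

Assembling the blocks and conjugating back gives the entries of e^{tA} as shown above.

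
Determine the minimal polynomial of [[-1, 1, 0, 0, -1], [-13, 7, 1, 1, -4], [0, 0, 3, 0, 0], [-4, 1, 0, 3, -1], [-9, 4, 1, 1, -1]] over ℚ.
The characteristic polynomial factors as (x - 3)^3(x - 1)^2. The minimal polynomial is ∏(x - λ)^{k_λ} where k_λ is the size of the largest Jordan block at λ.

For λ = 1: rank(A - I) = 4, and the largest Jordan block has size 2 (the smallest k with rank((A - I)^k) = rank((A - I)^(k+1))).
For λ = 3: rank(A - 3I) = 3, and the largest Jordan block has size 2 (the smallest k with rank((A - 3I)^k) = rank((A - 3I)^(k+1))).

So m_A(x) = (x - 3)^2(x - 1)^2.

m_A(x) = (x - 3)^2(x - 1)^2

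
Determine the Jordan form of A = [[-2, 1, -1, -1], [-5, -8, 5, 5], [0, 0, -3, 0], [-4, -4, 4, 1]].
The characteristic polynomial is det(xI - A) = (x + 3)^4, so the eigenvalues are -3 (algebraic multiplicity 4).

For λ = -3: rank(A + 3I) = 1, rank((A + 3I)^2) = 0. The eigenspace has dimension 4 - 1 = 3, so there are 3 Jordan blocks; the rank sequence gives block sizes [2, 1, 1].

Assembling the blocks gives the Jordan form J above.

J = [[-3, 1, 0, 0], [0, -3, 0, 0], [0, 0, -3, 0], [0, 0, 0, -3]]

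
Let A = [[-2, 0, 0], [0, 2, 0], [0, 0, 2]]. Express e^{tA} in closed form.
e^{tA} = [[e^{-2*t}, 0, 0], [0, e^{2*t}, 0], [0, 0, e^{2*t}]]

A has Jordan form J = [[-2, 0, 0], [0, 2, 0], [0, 0, 2]] with A = PJP^{-1}, so e^{tA} = P e^{tJ} P^{-1}.

For a Jordan block J_k(λ), e^{tJ_k(λ)} = e^{λt} · (I + tN + t^2 N^2/2! + ... + t^{k-1} N^{k-1}/(k-1)!) where N is the nilpotent superdiagonal part.

Assembling the blocks and conjugating back gives the entries of e^{tA} as shown above.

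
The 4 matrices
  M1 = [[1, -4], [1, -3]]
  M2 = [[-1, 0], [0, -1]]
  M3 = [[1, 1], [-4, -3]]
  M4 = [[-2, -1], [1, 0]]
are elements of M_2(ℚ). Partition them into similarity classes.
Characteristic polynomials: χ_{M1} = (x + 1)^2, χ_{M2} = (x + 1)^2, χ_{M3} = (x + 1)^2, χ_{M4} = (x + 1)^2.

{M1, M3, M4}: invariant factors (x + 1)^2.

{M2}: invariant factors x + 1, x + 1.

Matrices are similar if and only if their invariant-factor lists agree; the partition into similarity classes is {M1, M3, M4}, {M2}.

2 classes: {M1, M3, M4}, {M2}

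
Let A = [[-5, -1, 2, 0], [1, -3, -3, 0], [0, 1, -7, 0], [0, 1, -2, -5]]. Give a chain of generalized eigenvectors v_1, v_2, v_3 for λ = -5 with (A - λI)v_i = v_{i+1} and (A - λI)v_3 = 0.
We seek v_1 ∈ ker((A + 5I)^3) \ ker((A + 5I)^2), then set v_{i+1} = (A + 5I) v_i.

One such chain is v_1 = [[1, 0, 0, 0]]^T, v_2 = [[0, 1, 0, 0]]^T, v_3 = [[-1, 2, 1, 1]]^T. Check: (A + 5I) v_3 = [[0, 0, 0, 0]]^T = 0.

v_1 = [[1, 0, 0, 0]]^T, v_2 = [[0, 1, 0, 0]]^T, v_3 = [[-1, 2, 1, 1]]^T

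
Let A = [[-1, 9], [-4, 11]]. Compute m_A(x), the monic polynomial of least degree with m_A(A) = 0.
m_A(x) = (x - 5)^2

The characteristic polynomial factors as (x - 5)^2. The minimal polynomial is ∏(x - λ)^{k_λ} where k_λ is the size of the largest Jordan block at λ.

For λ = 5: rank(A - 5I) = 1, and the largest Jordan block has size 2 (the smallest k with rank((A - 5I)^k) = rank((A - 5I)^(k+1))).

So m_A(x) = (x - 5)^2.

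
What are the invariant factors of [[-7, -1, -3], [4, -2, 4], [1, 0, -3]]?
The Jordan structure of A has elementary divisors (x + 4)^3. Arranging the block sizes at each eigenvalue in decreasing order and taking row products gives the invariant factors.

Invariant factors (smallest first, each dividing the next): (x + 4)^3.

Check: the last factor (x + 4)^3 is the minimal polynomial, and the product (x + 4)^3 is the characteristic polynomial.

(x + 4)^3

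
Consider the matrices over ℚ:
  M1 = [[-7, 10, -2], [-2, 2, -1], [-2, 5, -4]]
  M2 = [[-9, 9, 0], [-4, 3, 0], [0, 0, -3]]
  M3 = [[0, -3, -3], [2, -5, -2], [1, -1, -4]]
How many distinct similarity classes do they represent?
Characteristic polynomials: χ_{M1} = (x + 3)^3, χ_{M2} = (x + 3)^3, χ_{M3} = (x + 3)^3.

{M1, M2, M3}: invariant factors x + 3, (x + 3)^2.

Matrices are similar if and only if their invariant-factor lists agree; the partition into similarity classes is {M1, M2, M3}.

1 class: {M1, M2, M3}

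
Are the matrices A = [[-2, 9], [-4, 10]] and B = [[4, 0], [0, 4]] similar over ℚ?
No.

Both have characteristic polynomial (x - 4)^2, but the minimal polynomial of A is (x - 4)^2 while the minimal polynomial of B is x - 4. The minimal polynomial is a similarity invariant, so A and B are not similar.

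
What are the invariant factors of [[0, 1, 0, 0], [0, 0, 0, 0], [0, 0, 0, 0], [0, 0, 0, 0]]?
x, x, x^2

The Jordan structure of A has elementary divisors x^2, x, x. Arranging the block sizes at each eigenvalue in decreasing order and taking row products gives the invariant factors.

Invariant factors (smallest first, each dividing the next): x, x, x^2.

Check: the last factor x^2 is the minimal polynomial, and the product x^4 is the characteristic polynomial.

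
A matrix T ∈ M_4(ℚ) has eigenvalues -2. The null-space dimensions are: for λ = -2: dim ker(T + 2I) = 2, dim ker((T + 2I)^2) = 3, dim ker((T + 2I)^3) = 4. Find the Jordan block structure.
λ = -2: successive nullity increments [2, 1, 1] count blocks of size ≥ k; block sizes are [3, 1].

Jordan blocks: (-2, 3), (-2, 1)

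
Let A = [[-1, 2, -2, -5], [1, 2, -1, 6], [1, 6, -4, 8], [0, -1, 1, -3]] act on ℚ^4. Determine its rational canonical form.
R = [[0, 0, 0, -1], [1, 0, 0, 6], [0, 1, 0, -7], [0, 0, 1, -6]]

The invariant factors of A (the non-unit diagonal entries of the Smith normal form of xI - A over ℚ[x]) are (x^2 + 3x - 1)^2, each dividing the next. The characteristic polynomial is their product, (x^2 + 3x - 1)^2.

The rational canonical form is the block-diagonal matrix of companion matrices C(f_i):
R = [[0, 0, 0, -1], [1, 0, 0, 6], [0, 1, 0, -7], [0, 0, 1, -6]].

Note the characteristic polynomial does not split into linear factors over ℚ, so A has no Jordan form over ℚ; the rational canonical form exists over any field.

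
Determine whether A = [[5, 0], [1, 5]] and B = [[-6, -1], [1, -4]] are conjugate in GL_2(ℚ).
trace(A) = 10 but trace(B) = -10. The trace is a similarity invariant, so A and B are not similar.

No.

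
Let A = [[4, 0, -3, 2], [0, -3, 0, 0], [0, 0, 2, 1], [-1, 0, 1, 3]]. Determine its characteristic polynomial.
xI - A = [[x - 4, 0, 3, -2], [0, x + 3, 0, 0], [0, 0, x - 2, -1], [1, 0, -1, x - 3]].

Expanding det(xI - A) along the first row:
det(xI - A) = + (x - 4)·det([[x + 3, 0, 0], [0, x - 2, -1], [0, -1, x - 3]]) - (0)·det([[0, 0, 0], [0, x - 2, -1], [1, -1, x - 3]]) + (3)·det([[0, x + 3, 0], [0, 0, -1], [1, 0, x - 3]]) - (-2)·det([[0, x + 3, 0], [0, 0, x - 2], [1, 0, -1]]).

Evaluating gives χ_A(x) = x^4 - 6x^3 + 54x - 81 = (x - 3)^3(x + 3).

χ_A(x) = (x - 3)^3(x + 3)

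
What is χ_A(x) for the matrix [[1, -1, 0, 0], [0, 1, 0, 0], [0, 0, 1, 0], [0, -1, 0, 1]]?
χ_A(x) = (x - 1)^4

xI - A = [[x - 1, 1, 0, 0], [0, x - 1, 0, 0], [0, 0, x - 1, 0], [0, 1, 0, x - 1]].

Expanding det(xI - A) along the first row:
det(xI - A) = + (x - 1)·det([[x - 1, 0, 0], [0, x - 1, 0], [1, 0, x - 1]]) - (1)·det([[0, 0, 0], [0, x - 1, 0], [0, 0, x - 1]]) + (0)·det([[0, x - 1, 0], [0, 0, 0], [0, 1, x - 1]]) - (0)·det([[0, x - 1, 0], [0, 0, x - 1], [0, 1, 0]]).

Evaluating gives χ_A(x) = x^4 - 4x^3 + 6x^2 - 4x + 1 = (x - 1)^4.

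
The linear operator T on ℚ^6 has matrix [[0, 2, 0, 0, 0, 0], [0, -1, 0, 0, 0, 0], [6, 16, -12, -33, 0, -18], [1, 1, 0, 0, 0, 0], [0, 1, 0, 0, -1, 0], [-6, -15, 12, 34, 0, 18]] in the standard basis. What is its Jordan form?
J = [[-1, 1, 0, 0, 0, 0], [0, -1, 0, 0, 0, 0], [0, 0, 0, 1, 0, 0], [0, 0, 0, 0, 1, 0], [0, 0, 0, 0, 0, 0], [0, 0, 0, 0, 0, 6]]

The characteristic polynomial is det(xI - A) = x^3(x - 6)(x + 1)^2, so the eigenvalues are -1 (algebraic multiplicity 2), 0 (algebraic multiplicity 3), 6 (algebraic multiplicity 1).

For λ = -1: rank(A + I) = 5, rank((A + I)^2) = 4. The eigenspace has dimension 6 - 5 = 1, so there is 1 Jordan block; the rank sequence gives block sizes [2].

For λ = 0: rank(A) = 5, rank(A^2) = 4, rank(A^3) = 3. The eigenspace has dimension 6 - 5 = 1, so there is 1 Jordan block; the rank sequence gives block sizes [3].

For λ = 6: algebraic multiplicity 1 gives one 1×1 block.

Assembling the blocks gives the Jordan form J above.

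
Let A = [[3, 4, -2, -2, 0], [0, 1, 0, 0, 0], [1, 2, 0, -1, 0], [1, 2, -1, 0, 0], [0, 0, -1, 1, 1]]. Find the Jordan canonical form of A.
J = [[1, 1, 0, 0, 0], [0, 1, 0, 0, 0], [0, 0, 1, 1, 0], [0, 0, 0, 1, 0], [0, 0, 0, 0, 1]]

The characteristic polynomial is det(xI - A) = (x - 1)^5, so the eigenvalues are 1 (algebraic multiplicity 5).

For λ = 1: rank(A - I) = 2, rank((A - I)^2) = 0. The eigenspace has dimension 5 - 2 = 3, so there are 3 Jordan blocks; the rank sequence gives block sizes [2, 2, 1].

Assembling the blocks gives the Jordan form J above.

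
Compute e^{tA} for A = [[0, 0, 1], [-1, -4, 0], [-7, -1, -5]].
A has Jordan form J = [[-3, 1, 0], [0, -3, 1], [0, 0, -3]] with A = PJP^{-1}, so e^{tA} = P e^{tJ} P^{-1}.

For a Jordan block J_k(λ), e^{tJ_k(λ)} = e^{λt} · (I + tN + t^2 N^2/2! + ... + t^{k-1} N^{k-1}/(k-1)!) where N is the nilpotent superdiagonal part.

Assembling the blocks and conjugating back gives the entries of e^{tA} as shown above.

e^{tA} = [[(t^2 + 3*t + 1)*e^{-3*t}, -t^2*e^{-3*t}/2, t*(t + 2)*e^{-3*t}/2], [t*(-t - 1)*e^{-3*t}, (t^2/2 - t + 1)*e^{-3*t}, -t^2*e^{-3*t}/2], [t*(-3*t - 7)*e^{-3*t}, t*(3*t - 2)*e^{-3*t}/2, (-3*t^2 - 4*t + 2)*e^{-3*t}/2]]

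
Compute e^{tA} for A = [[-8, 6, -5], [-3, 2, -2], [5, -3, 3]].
e^{tA} = [[(3*t^2 - 7*t + 1)*e^{-t}, 3*t*(4 - 3*t)*e^{-t}/2, t*(3*t - 10)*e^{-t}/2], [t*(t - 3)*e^{-t}, (-3*t^2 + 6*t + 2)*e^{-t}/2, t*(t - 4)*e^{-t}/2], [t*(5 - 3*t)*e^{-t}, 3*t*(3*t - 2)*e^{-t}/2, (-3*t^2 + 8*t + 2)*e^{-t}/2]]

A has Jordan form J = [[-1, 1, 0], [0, -1, 1], [0, 0, -1]] with A = PJP^{-1}, so e^{tA} = P e^{tJ} P^{-1}.

For a Jordan block J_k(λ), e^{tJ_k(λ)} = e^{λt} · (I + tN + t^2 N^2/2! + ... + t^{k-1} N^{k-1}/(k-1)!) where N is the nilpotent superdiagonal part.

Assembling the blocks and conjugating back gives the entries of e^{tA} as shown above.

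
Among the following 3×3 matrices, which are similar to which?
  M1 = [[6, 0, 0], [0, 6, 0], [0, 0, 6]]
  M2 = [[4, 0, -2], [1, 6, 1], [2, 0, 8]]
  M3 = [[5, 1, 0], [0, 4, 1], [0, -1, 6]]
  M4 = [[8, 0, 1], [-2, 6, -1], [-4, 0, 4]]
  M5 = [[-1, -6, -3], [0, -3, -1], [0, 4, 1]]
4 classes: {M1}, {M2, M4}, {M3}, {M5}

Characteristic polynomials: χ_{M1} = (x - 6)^3, χ_{M2} = (x - 6)^3, χ_{M3} = (x - 5)^3, χ_{M4} = (x - 6)^3, χ_{M5} = (x + 1)^3.

{M1}: invariant factors x - 6, x - 6, x - 6.

{M2, M4}: invariant factors x - 6, (x - 6)^2.

{M3}: invariant factors (x - 5)^3.

{M5}: invariant factors x + 1, (x + 1)^2.

Matrices are similar if and only if their invariant-factor lists agree; the partition into similarity classes is {M1}, {M2, M4}, {M3}, {M5}.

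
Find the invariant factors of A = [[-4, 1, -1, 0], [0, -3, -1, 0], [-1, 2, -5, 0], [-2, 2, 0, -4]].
x + 4, (x + 4)^3

The Jordan structure of A has elementary divisors (x + 4)^3, (x + 4). Arranging the block sizes at each eigenvalue in decreasing order and taking row products gives the invariant factors.

Invariant factors (smallest first, each dividing the next): x + 4, (x + 4)^3.

Check: the last factor (x + 4)^3 is the minimal polynomial, and the product (x + 4)^4 is the characteristic polynomial.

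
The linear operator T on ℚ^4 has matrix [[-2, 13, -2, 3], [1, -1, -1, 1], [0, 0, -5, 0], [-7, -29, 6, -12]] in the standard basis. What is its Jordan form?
The characteristic polynomial is det(xI - A) = (x + 5)^4, so the eigenvalues are -5 (algebraic multiplicity 4).

For λ = -5: rank(A + 5I) = 2, rank((A + 5I)^2) = 1, rank((A + 5I)^3) = 0. The eigenspace has dimension 4 - 2 = 2, so there are 2 Jordan blocks; the rank sequence gives block sizes [3, 1].

Assembling the blocks gives the Jordan form J above.

J = [[-5, 1, 0, 0], [0, -5, 1, 0], [0, 0, -5, 0], [0, 0, 0, -5]]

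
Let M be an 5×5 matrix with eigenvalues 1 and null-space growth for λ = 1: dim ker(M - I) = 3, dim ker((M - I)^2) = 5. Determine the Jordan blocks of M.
Jordan blocks: (1, 2), (1, 2), (1, 1)

λ = 1: successive nullity increments [3, 2] count blocks of size ≥ k; block sizes are [2, 2, 1].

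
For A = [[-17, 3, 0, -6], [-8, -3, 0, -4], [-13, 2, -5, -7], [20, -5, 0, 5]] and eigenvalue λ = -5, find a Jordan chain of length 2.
v_1 = [[4, 1, 0, -7]]^T, v_2 = [[-3, -2, -1, 5]]^T

We seek v_1 ∈ ker((A + 5I)^2) \ ker(A + 5I), then set v_{i+1} = (A + 5I) v_i.

One such chain is v_1 = [[4, 1, 0, -7]]^T, v_2 = [[-3, -2, -1, 5]]^T. Check: (A + 5I) v_2 = [[0, 0, 0, 0]]^T = 0.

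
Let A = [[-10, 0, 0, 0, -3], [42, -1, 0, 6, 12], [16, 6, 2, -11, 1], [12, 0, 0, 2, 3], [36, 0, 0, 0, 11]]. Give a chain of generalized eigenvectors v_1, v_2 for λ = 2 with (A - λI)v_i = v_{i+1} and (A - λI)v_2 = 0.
We seek v_1 ∈ ker((A - 2I)^2) \ ker(A - 2I), then set v_{i+1} = (A - 2I) v_i.

One such chain is v_1 = [[0, 2, 0, 1, 0]]^T, v_2 = [[0, 0, 1, 0, 0]]^T. Check: (A - 2I) v_2 = [[0, 0, 0, 0, 0]]^T = 0.

v_1 = [[0, 2, 0, 1, 0]]^T, v_2 = [[0, 0, 1, 0, 0]]^T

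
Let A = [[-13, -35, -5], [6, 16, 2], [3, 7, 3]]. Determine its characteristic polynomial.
xI - A = [[x + 13, 35, 5], [-6, x - 16, -2], [-3, -7, x - 3]].

Expanding det(xI - A) along the first row:
det(xI - A) = + (x + 13)·det([[x - 16, -2], [-7, x - 3]]) - (35)·det([[-6, -2], [-3, x - 3]]) + (5)·det([[-6, x - 16], [-3, -7]]).

Evaluating gives χ_A(x) = x^3 - 6x^2 + 12x - 8 = (x - 2)^3.

χ_A(x) = (x - 2)^3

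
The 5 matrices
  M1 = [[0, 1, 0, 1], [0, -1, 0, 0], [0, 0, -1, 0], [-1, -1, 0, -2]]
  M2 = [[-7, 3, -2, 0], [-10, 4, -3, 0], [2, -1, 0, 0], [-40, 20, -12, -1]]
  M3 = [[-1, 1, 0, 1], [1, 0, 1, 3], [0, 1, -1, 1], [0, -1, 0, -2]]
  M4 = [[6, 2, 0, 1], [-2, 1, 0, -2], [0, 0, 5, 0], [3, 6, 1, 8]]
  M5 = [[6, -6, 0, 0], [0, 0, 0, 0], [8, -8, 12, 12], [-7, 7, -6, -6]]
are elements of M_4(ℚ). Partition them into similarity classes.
4 classes: {M1}, {M2, M3}, {M4}, {M5}

Characteristic polynomials: χ_{M1} = (x + 1)^4, χ_{M2} = (x + 1)^4, χ_{M3} = (x + 1)^4, χ_{M4} = (x - 5)^4, χ_{M5} = x^2(x - 6)^2.

{M1}: invariant factors x + 1, x + 1, (x + 1)^2.

{M2, M3}: invariant factors x + 1, (x + 1)^3.

{M4}: invariant factors x - 5, (x - 5)^3.

{M5}: invariant factors x, x(x - 6)^2.

Matrices are similar if and only if their invariant-factor lists agree; the partition into similarity classes is {M1}, {M2, M3}, {M4}, {M5}.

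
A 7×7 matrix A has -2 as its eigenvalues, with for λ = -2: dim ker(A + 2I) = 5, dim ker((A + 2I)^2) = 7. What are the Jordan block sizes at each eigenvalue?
Jordan blocks: (-2, 2), (-2, 2), (-2, 1), (-2, 1), (-2, 1)

λ = -2: successive nullity increments [5, 2] count blocks of size ≥ k; block sizes are [2, 2, 1, 1, 1].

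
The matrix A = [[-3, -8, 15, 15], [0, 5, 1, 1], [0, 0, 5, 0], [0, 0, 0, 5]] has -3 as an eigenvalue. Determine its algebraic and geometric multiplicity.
The characteristic polynomial is (x - 5)^3(x + 3), so the factor x + 3 appears with exponent 1: the algebraic multiplicity is 1.

rank(A + 3I) = 3, so the eigenspace has dimension 4 - 3 = 1: the geometric multiplicity is 1.

algebraic multiplicity 1, geometric multiplicity 1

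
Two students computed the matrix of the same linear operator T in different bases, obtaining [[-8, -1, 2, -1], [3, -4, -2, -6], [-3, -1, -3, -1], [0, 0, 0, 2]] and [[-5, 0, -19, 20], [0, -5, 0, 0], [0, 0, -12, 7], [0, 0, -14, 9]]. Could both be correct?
Two matrices over a field are similar if and only if they have the same invariant factors.

Both A and B have characteristic polynomial (x - 2)(x + 5)^3 and minimal polynomial (x - 2)(x + 5)^2. Computing further, both have invariant factors x + 5, (x - 2)(x + 5)^2. Hence A and B are similar.

Yes.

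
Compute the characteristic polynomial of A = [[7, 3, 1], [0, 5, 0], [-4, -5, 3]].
xI - A = [[x - 7, -3, -1], [0, x - 5, 0], [4, 5, x - 3]].

Expanding det(xI - A) along the first row:
det(xI - A) = + (x - 7)·det([[x - 5, 0], [5, x - 3]]) - (-3)·det([[0, 0], [4, x - 3]]) + (-1)·det([[0, x - 5], [4, 5]]).

Evaluating gives χ_A(x) = x^3 - 15x^2 + 75x - 125 = (x - 5)^3.

χ_A(x) = (x - 5)^3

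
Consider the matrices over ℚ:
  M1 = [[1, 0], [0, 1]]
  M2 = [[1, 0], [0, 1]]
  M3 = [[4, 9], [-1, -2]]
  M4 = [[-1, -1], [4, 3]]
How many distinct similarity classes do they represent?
Characteristic polynomials: χ_{M1} = (x - 1)^2, χ_{M2} = (x - 1)^2, χ_{M3} = (x - 1)^2, χ_{M4} = (x - 1)^2.

{M1, M2}: invariant factors x - 1, x - 1.

{M3, M4}: invariant factors (x - 1)^2.

Matrices are similar if and only if their invariant-factor lists agree; the partition into similarity classes is {M1, M2}, {M3, M4}.

2 classes: {M1, M2}, {M3, M4}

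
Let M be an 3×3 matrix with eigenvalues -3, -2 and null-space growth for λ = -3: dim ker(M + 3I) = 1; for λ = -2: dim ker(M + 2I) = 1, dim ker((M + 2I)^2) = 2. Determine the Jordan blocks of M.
λ = -3: successive nullity increments [1] count blocks of size ≥ k; block sizes are [1].
λ = -2: successive nullity increments [1, 1] count blocks of size ≥ k; block sizes are [2].

Jordan blocks: (-3, 1), (-2, 2)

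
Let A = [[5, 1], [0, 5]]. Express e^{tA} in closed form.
e^{tA} = [[e^{5*t}, t*e^{5*t}], [0, e^{5*t}]]

A has Jordan form J = [[5, 1], [0, 5]] with A = PJP^{-1}, so e^{tA} = P e^{tJ} P^{-1}.

For a Jordan block J_k(λ), e^{tJ_k(λ)} = e^{λt} · (I + tN + t^2 N^2/2! + ... + t^{k-1} N^{k-1}/(k-1)!) where N is the nilpotent superdiagonal part.

Assembling the blocks and conjugating back gives the entries of e^{tA} as shown above.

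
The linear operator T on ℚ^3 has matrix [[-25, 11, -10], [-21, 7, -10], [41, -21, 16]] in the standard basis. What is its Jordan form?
The characteristic polynomial is det(xI - A) = (x - 6)(x + 4)^2, so the eigenvalues are -4 (algebraic multiplicity 2), 6 (algebraic multiplicity 1).

For λ = -4: rank(A + 4I) = 2, rank((A + 4I)^2) = 1. The eigenspace has dimension 3 - 2 = 1, so there is 1 Jordan block; the rank sequence gives block sizes [2].

For λ = 6: algebraic multiplicity 1 gives one 1×1 block.

Assembling the blocks gives the Jordan form J above.

J = [[-4, 1, 0], [0, -4, 0], [0, 0, 6]]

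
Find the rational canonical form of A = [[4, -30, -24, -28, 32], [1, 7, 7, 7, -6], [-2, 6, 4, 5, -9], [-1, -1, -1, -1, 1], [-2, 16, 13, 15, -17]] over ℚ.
R = [[0, 0, 0, 0, -2], [1, 0, 0, 0, -9], [0, 1, 0, 0, -10], [0, 0, 1, 0, -5], [0, 0, 0, 1, -3]]

The invariant factors of A (the non-unit diagonal entries of the Smith normal form of xI - A over ℚ[x]) are (x + 1)(x + 2)(x^3 + 3x + 1), each dividing the next. The characteristic polynomial is their product, (x + 1)(x + 2)(x^3 + 3x + 1).

The rational canonical form is the block-diagonal matrix of companion matrices C(f_i):
R = [[0, 0, 0, 0, -2], [1, 0, 0, 0, -9], [0, 1, 0, 0, -10], [0, 0, 1, 0, -5], [0, 0, 0, 1, -3]].

Note the characteristic polynomial does not split into linear factors over ℚ, so A has no Jordan form over ℚ; the rational canonical form exists over any field.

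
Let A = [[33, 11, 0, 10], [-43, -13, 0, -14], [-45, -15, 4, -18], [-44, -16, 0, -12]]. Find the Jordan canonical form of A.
The characteristic polynomial is det(xI - A) = (x - 4)^2(x - 2)^2, so the eigenvalues are 2 (algebraic multiplicity 2), 4 (algebraic multiplicity 2).

For λ = 2: rank(A - 2I) = 3, rank((A - 2I)^2) = 2. The eigenspace has dimension 4 - 3 = 1, so there is 1 Jordan block; the rank sequence gives block sizes [2].

For λ = 4: rank(A - 4I) = 2. The eigenspace has dimension 4 - 2 = 2, so there are 2 Jordan blocks; the rank sequence gives block sizes [1, 1].

Assembling the blocks gives the Jordan form J above.

J = [[2, 1, 0, 0], [0, 2, 0, 0], [0, 0, 4, 0], [0, 0, 0, 4]]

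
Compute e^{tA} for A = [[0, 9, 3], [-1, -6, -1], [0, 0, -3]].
e^{tA} = [[(3*t + 1)*e^{-3*t}, 9*t*e^{-3*t}, 3*t*e^{-3*t}], [-t*e^{-3*t}, (1 - 3*t)*e^{-3*t}, -t*e^{-3*t}], [0, 0, e^{-3*t}]]

A has Jordan form J = [[-3, 1, 0], [0, -3, 0], [0, 0, -3]] with A = PJP^{-1}, so e^{tA} = P e^{tJ} P^{-1}.

For a Jordan block J_k(λ), e^{tJ_k(λ)} = e^{λt} · (I + tN + t^2 N^2/2! + ... + t^{k-1} N^{k-1}/(k-1)!) where N is the nilpotent superdiagonal part.

Assembling the blocks and conjugating back gives the entries of e^{tA} as shown above.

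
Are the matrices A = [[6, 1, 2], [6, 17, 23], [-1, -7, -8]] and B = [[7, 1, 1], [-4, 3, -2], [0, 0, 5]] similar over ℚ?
No.

Both have characteristic polynomial (x - 5)^3, but the minimal polynomial of A is (x - 5)^3 while the minimal polynomial of B is (x - 5)^2. The minimal polynomial is a similarity invariant, so A and B are not similar.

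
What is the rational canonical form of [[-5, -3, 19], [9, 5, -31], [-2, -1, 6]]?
R = [[0, 0, 0], [1, 0, -9], [0, 1, 6]]

The invariant factors of A (the non-unit diagonal entries of the Smith normal form of xI - A over ℚ[x]) are x(x - 3)^2, each dividing the next. The characteristic polynomial is their product, x(x - 3)^2.

The rational canonical form is the block-diagonal matrix of companion matrices C(f_i):
R = [[0, 0, 0], [1, 0, -9], [0, 1, 6]].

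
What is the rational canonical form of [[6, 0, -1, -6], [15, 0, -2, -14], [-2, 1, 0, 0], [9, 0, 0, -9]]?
R = [[0, 0, 0, -9], [1, 0, 0, -3], [0, 1, 0, 0], [0, 0, 1, -3]]

The invariant factors of A (the non-unit diagonal entries of the Smith normal form of xI - A over ℚ[x]) are (x + 3)(x^3 + 3), each dividing the next. The characteristic polynomial is their product, (x + 3)(x^3 + 3).

The rational canonical form is the block-diagonal matrix of companion matrices C(f_i):
R = [[0, 0, 0, -9], [1, 0, 0, -3], [0, 1, 0, 0], [0, 0, 1, -3]].

Note the characteristic polynomial does not split into linear factors over ℚ, so A has no Jordan form over ℚ; the rational canonical form exists over any field.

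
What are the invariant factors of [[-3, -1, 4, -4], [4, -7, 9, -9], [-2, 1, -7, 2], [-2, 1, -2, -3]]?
x + 5, (x + 5)^3

The Jordan structure of A has elementary divisors (x + 5)^3, (x + 5). Arranging the block sizes at each eigenvalue in decreasing order and taking row products gives the invariant factors.

Invariant factors (smallest first, each dividing the next): x + 5, (x + 5)^3.

Check: the last factor (x + 5)^3 is the minimal polynomial, and the product (x + 5)^4 is the characteristic polynomial.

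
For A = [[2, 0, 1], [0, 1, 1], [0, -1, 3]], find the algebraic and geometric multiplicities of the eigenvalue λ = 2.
algebraic multiplicity 3, geometric multiplicity 1

The characteristic polynomial is (x - 2)^3, so the factor x - 2 appears with exponent 3: the algebraic multiplicity is 3.

rank(A - 2I) = 2, so the eigenspace has dimension 3 - 2 = 1: the geometric multiplicity is 1.

Since 1 < 3, A is not diagonalizable.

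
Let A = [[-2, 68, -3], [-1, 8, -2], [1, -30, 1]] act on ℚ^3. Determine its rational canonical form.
The invariant factors of A (the non-unit diagonal entries of the Smith normal form of xI - A over ℚ[x]) are (x - 6)(x^2 - x - 5), each dividing the next. The characteristic polynomial is their product, (x - 6)(x^2 - x - 5).

The rational canonical form is the block-diagonal matrix of companion matrices C(f_i):
R = [[0, 0, -30], [1, 0, -1], [0, 1, 7]].

Note the characteristic polynomial does not split into linear factors over ℚ, so A has no Jordan form over ℚ; the rational canonical form exists over any field.

R = [[0, 0, -30], [1, 0, -1], [0, 1, 7]]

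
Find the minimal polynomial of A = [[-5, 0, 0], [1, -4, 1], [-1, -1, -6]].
m_A(x) = (x + 5)^2

The characteristic polynomial factors as (x + 5)^3. The minimal polynomial is ∏(x - λ)^{k_λ} where k_λ is the size of the largest Jordan block at λ.

For λ = -5: rank(A + 5I) = 1, and the largest Jordan block has size 2 (the smallest k with rank((A + 5I)^k) = rank((A + 5I)^(k+1))).

So m_A(x) = (x + 5)^2.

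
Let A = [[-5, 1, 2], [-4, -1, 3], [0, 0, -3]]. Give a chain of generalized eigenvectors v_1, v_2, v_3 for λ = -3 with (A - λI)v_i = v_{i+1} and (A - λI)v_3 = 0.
v_1 = [[-1, 0, -1]]^T, v_2 = [[0, 1, 0]]^T, v_3 = [[1, 2, 0]]^T

We seek v_1 ∈ ker((A + 3I)^3) \ ker((A + 3I)^2), then set v_{i+1} = (A + 3I) v_i.

One such chain is v_1 = [[-1, 0, -1]]^T, v_2 = [[0, 1, 0]]^T, v_3 = [[1, 2, 0]]^T. Check: (A + 3I) v_3 = [[0, 0, 0]]^T = 0.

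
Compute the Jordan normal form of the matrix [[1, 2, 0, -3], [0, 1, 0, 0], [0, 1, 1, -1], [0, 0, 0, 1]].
The characteristic polynomial is det(xI - A) = (x - 1)^4, so the eigenvalues are 1 (algebraic multiplicity 4).

For λ = 1: rank(A - I) = 2, rank((A - I)^2) = 0. The eigenspace has dimension 4 - 2 = 2, so there are 2 Jordan blocks; the rank sequence gives block sizes [2, 2].

Assembling the blocks gives the Jordan form J above.

J = [[1, 1, 0, 0], [0, 1, 0, 0], [0, 0, 1, 1], [0, 0, 0, 1]]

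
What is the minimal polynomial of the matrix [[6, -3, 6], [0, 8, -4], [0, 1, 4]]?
The characteristic polynomial factors as (x - 6)^3. The minimal polynomial is ∏(x - λ)^{k_λ} where k_λ is the size of the largest Jordan block at λ.

For λ = 6: rank(A - 6I) = 1, and the largest Jordan block has size 2 (the smallest k with rank((A - 6I)^k) = rank((A - 6I)^(k+1))).

So m_A(x) = (x - 6)^2.

m_A(x) = (x - 6)^2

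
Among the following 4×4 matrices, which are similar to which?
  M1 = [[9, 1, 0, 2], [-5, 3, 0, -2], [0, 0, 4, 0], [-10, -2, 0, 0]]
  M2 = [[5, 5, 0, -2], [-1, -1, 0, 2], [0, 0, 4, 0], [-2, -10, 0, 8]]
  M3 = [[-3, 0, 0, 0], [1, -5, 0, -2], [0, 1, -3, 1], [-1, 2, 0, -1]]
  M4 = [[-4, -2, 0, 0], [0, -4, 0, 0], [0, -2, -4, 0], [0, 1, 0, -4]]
Characteristic polynomials: χ_{M1} = (x - 4)^4, χ_{M2} = (x - 4)^4, χ_{M3} = (x + 3)^4, χ_{M4} = (x + 4)^4.

{M1, M2}: invariant factors x - 4, x - 4, (x - 4)^2.

{M3}: invariant factors (x + 3)^2, (x + 3)^2.

{M4}: invariant factors x + 4, x + 4, (x + 4)^2.

Matrices are similar if and only if their invariant-factor lists agree; the partition into similarity classes is {M1, M2}, {M3}, {M4}.

3 classes: {M1, M2}, {M3}, {M4}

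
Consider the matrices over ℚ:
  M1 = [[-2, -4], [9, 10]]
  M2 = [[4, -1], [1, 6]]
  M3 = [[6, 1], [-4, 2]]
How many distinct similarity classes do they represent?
Characteristic polynomials: χ_{M1} = (x - 4)^2, χ_{M2} = (x - 5)^2, χ_{M3} = (x - 4)^2.

{M1, M3}: invariant factors (x - 4)^2.

{M2}: invariant factors (x - 5)^2.

Matrices are similar if and only if their invariant-factor lists agree; the partition into similarity classes is {M1, M3}, {M2}.

2 classes: {M1, M3}, {M2}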